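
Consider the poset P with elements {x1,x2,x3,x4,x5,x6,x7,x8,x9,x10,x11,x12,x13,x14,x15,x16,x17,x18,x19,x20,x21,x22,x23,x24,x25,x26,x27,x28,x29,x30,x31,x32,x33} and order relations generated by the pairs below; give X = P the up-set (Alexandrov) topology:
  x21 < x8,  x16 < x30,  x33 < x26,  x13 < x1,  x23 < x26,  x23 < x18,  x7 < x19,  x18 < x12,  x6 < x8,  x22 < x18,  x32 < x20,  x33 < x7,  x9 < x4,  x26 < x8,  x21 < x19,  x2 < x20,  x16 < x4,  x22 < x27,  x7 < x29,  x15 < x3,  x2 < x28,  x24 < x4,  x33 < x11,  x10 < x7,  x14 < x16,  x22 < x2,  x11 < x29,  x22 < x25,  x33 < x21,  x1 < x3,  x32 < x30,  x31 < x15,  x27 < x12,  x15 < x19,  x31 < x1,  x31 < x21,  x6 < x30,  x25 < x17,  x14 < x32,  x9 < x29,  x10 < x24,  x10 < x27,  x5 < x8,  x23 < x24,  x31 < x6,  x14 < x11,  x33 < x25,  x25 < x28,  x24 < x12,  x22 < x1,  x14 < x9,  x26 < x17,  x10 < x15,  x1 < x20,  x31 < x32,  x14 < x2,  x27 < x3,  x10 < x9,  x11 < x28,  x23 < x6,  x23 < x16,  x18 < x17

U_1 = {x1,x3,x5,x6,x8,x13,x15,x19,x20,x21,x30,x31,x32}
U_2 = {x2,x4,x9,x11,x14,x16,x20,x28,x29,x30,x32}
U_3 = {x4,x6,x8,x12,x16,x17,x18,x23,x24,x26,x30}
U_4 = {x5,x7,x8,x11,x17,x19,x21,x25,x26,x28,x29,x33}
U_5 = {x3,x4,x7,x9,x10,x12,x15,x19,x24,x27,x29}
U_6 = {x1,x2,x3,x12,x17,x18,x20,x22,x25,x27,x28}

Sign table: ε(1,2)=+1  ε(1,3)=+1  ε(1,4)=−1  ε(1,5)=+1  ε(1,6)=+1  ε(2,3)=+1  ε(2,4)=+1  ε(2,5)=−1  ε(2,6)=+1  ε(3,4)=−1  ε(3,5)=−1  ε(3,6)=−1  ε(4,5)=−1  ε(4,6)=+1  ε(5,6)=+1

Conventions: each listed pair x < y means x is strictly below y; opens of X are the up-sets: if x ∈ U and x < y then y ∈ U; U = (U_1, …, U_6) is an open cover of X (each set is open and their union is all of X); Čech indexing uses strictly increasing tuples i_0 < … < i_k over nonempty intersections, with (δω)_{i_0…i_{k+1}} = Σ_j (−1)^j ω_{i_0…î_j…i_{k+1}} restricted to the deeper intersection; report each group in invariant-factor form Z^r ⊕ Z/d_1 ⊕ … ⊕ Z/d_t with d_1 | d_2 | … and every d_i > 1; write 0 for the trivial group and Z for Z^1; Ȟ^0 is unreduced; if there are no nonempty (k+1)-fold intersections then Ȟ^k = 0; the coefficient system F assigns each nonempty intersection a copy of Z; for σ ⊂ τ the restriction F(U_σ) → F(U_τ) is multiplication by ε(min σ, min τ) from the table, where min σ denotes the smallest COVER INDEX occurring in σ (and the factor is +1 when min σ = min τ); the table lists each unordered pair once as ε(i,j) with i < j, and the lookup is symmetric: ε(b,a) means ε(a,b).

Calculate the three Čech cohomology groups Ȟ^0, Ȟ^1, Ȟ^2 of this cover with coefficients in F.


nerve of the cover:
  U12={x20,x30,x32} U13={x6,x8,x30} U14={x5,x8,x19,x21} U15={x3,x15,x19} U16={x1,x3,x20} U23={x4,x16,x30} U24={x11,x28,x29} U25={x4,x9,x29} U26={x2,x20,x28} U34={x8,x17,x26} U35={x4,x12,x24} U36={x12,x17,x18} U45={x7,x19,x29} U46={x17,x25,x28} U56={x3,x12,x27}
  U123={x30} U126={x20} U134={x8} U145={x19} U156={x3} U235={x4} U245={x29} U246={x28} U346={x17} U356={x12}
C dims 6,15,10; δ0: rk 6, SNF 1^5·2; δ1: rk 9, SNF 1^9
Ȟ^0 = (6 − 6) − 0 = 0, so Ȟ^0 ≅ 0
Ȟ^1 = (15 − 9) − 6 = 0 plus torsion [2], so Ȟ^1 ≅ Z/2
Ȟ^2 = (10 − 0) − 9 = 1, so Ȟ^2 ≅ Z

Ȟ^0 ≅ 0, Ȟ^1 ≅ Z/2 and Ȟ^2 ≅ Z


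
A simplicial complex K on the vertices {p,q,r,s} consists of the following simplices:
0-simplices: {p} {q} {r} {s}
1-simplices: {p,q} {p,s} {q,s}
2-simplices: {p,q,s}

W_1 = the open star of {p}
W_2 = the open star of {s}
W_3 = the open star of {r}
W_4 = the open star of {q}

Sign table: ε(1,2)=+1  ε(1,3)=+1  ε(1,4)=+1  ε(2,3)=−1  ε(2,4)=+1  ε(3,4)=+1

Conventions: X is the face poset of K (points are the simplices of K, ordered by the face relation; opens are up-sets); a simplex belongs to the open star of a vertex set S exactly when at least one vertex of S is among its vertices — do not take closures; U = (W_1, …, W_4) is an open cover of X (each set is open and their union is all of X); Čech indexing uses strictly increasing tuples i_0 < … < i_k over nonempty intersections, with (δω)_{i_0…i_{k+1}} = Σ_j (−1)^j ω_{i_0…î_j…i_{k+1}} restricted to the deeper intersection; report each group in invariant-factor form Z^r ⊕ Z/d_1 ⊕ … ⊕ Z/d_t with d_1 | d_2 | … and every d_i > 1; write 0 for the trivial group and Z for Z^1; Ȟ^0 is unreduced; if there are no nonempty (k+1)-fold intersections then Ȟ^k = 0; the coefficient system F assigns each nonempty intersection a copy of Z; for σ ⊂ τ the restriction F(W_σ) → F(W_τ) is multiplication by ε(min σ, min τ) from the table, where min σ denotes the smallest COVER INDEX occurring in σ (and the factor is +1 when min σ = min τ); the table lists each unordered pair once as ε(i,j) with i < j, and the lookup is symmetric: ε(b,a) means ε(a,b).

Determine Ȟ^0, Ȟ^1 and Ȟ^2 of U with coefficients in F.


Ȟ^0 = Z^2; Ȟ^1 = 0; Ȟ^2 = 0

intersection data:
  W1={{p},{p,q},{p,s},{p,q,s}} W2={{s},{p,s},{q,s},{p,q,s}} W3={{r}} W4={{q},{p,q},{q,s},{p,q,s}}
  W12={{p,s},{p,q,s}} W14={{p,q},{p,q,s}} W24={{q,s},{p,q,s}}
  W124={{p,q,s}}
C dims 4,3,1; δ0: rk 2, SNF 1^2; δ1: rk 1, SNF 1^1
Ȟ^0 = (4 − 2) − 0 = 2, so Ȟ^0 ≅ Z^2
Ȟ^1 = (3 − 1) − 2 = 0, so Ȟ^1 ≅ 0
Ȟ^2 = (1 − 0) − 1 = 0, so Ȟ^2 ≅ 0


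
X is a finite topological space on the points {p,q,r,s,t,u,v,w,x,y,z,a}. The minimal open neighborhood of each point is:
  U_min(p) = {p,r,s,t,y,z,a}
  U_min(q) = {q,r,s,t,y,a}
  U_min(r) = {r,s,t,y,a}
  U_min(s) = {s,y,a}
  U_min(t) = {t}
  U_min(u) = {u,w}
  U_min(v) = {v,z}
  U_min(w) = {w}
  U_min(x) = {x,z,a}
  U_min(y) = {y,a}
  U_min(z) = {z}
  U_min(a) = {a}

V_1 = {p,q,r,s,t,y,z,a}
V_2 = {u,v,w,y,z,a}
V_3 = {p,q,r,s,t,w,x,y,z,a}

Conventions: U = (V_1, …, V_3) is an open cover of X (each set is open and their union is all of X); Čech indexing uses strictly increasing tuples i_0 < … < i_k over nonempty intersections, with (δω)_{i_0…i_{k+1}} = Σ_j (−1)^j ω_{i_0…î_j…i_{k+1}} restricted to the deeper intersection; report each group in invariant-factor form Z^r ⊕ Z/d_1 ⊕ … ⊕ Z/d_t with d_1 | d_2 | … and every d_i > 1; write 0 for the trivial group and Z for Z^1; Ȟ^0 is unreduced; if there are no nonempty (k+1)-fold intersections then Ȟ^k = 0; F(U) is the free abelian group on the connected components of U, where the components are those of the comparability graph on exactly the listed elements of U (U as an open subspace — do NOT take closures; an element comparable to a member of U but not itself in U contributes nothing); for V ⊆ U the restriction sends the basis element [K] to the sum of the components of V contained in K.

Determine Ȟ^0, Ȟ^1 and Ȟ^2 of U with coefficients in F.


intersection data:
  V12={y,z,a} V13={p,q,r,s,t,y,z,a} V23={w,y,z,a}
  V123={y,z,a}
components per intersection:
  V1: {p,q,r,s,t,y,z,a}
  V2: {u,w} {v,z} {y,a}
  V3: {p,q,r,s,t,x,y,z,a} {w}
  V12: {y,a} {z}
  V13: {p,q,r,s,t,y,z,a}
  V23: {w} {y,a} {z}
  V123: {y,a} {z}
C dims 6,6,2; δ0: rk 4, SNF 1^4; δ1: rk 2, SNF 1^2
Ȟ^0 = (6 − 4) − 0 = 2, so Ȟ^0 ≅ Z^2
Ȟ^1 = (6 − 2) − 4 = 0, so Ȟ^1 ≅ 0
Ȟ^2 = (2 − 0) − 2 = 0, so Ȟ^2 ≅ 0

Ȟ^0 ≅ Z^2,  Ȟ^1 ≅ 0,  Ȟ^2 ≅ 0


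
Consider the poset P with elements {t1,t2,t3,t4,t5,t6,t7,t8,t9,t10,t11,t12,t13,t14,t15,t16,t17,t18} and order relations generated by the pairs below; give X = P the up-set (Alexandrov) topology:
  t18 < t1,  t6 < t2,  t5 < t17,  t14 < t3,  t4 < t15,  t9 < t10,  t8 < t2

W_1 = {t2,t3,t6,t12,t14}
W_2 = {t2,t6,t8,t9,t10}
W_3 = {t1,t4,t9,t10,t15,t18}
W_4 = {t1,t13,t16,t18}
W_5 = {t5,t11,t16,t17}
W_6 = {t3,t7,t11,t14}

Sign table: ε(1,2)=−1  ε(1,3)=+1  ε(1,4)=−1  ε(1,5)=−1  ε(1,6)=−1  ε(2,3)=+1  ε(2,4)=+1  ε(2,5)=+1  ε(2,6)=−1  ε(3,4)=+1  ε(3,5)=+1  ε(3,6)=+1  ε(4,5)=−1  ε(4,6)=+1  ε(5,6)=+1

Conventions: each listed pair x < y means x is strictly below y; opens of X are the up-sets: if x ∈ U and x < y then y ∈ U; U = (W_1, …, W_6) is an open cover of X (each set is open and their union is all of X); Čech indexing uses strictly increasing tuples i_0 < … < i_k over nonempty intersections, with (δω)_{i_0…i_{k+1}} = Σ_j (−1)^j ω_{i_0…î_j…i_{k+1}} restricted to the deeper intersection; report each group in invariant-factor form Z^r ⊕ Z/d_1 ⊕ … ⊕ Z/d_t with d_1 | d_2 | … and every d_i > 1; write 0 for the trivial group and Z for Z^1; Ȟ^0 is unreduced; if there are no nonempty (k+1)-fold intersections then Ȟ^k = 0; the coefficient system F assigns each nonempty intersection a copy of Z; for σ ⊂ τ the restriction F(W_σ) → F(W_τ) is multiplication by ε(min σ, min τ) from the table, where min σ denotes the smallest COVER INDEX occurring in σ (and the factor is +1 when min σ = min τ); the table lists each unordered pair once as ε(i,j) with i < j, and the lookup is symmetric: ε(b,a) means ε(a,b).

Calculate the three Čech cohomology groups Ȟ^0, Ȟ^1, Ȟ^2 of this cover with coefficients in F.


Ȟ^0(U;F) ≅ 0,  Ȟ^1(U;F) ≅ Z/2,  Ȟ^2(U;F) ≅ 0

nerve simplices:
  W12={t2,t6} W16={t3,t14} W23={t9,t10} W34={t1,t18} W45={t16} W56={t11}
C dims 6,6; δ0: rk 6, SNF 1^5·2
degree 0: 6−6−0 = 0 → Ȟ^0 ≅ 0
degree 1: 6−0−6 = 0 plus torsion [2] → Ȟ^1 ≅ Z/2
degree 2: 0−0−0 = 0 → Ȟ^2 ≅ 0


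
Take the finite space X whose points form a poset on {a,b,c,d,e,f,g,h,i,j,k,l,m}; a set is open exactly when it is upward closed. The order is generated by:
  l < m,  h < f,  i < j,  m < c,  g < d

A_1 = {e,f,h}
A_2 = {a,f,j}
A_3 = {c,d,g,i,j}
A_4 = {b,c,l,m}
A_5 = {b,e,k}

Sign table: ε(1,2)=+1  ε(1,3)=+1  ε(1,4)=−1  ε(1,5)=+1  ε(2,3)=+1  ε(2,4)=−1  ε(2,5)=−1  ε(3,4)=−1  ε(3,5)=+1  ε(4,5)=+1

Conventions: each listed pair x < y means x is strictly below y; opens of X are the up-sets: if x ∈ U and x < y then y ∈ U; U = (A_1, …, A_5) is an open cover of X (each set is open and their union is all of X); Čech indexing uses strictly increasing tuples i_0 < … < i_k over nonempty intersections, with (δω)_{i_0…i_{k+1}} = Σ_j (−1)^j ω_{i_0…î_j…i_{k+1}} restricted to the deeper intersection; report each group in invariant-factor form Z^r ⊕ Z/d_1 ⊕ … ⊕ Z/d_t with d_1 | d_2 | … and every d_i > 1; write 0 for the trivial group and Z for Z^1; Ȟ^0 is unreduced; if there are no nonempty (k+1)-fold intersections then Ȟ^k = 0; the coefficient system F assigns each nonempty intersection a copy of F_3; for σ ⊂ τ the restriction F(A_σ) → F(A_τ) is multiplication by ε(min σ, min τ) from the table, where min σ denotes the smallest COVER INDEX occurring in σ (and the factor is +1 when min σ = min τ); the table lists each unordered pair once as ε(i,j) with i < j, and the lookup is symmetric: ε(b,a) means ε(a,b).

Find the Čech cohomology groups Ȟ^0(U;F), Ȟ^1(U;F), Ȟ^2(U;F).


Ȟ^0 ≅ 0, Ȟ^1 ≅ 0 and Ȟ^2 ≅ 0

nerve simplices:
  A12={f} A15={e} A23={j} A34={c} A45={b}
C dims 5,5; δ0: rk_F3 5
degree 0: 5−5−0 = 0 → Ȟ^0 ≅ 0
degree 1: 5−0−5 = 0 → Ȟ^1 ≅ 0
degree 2: 0−0−0 = 0 → Ȟ^2 ≅ 0


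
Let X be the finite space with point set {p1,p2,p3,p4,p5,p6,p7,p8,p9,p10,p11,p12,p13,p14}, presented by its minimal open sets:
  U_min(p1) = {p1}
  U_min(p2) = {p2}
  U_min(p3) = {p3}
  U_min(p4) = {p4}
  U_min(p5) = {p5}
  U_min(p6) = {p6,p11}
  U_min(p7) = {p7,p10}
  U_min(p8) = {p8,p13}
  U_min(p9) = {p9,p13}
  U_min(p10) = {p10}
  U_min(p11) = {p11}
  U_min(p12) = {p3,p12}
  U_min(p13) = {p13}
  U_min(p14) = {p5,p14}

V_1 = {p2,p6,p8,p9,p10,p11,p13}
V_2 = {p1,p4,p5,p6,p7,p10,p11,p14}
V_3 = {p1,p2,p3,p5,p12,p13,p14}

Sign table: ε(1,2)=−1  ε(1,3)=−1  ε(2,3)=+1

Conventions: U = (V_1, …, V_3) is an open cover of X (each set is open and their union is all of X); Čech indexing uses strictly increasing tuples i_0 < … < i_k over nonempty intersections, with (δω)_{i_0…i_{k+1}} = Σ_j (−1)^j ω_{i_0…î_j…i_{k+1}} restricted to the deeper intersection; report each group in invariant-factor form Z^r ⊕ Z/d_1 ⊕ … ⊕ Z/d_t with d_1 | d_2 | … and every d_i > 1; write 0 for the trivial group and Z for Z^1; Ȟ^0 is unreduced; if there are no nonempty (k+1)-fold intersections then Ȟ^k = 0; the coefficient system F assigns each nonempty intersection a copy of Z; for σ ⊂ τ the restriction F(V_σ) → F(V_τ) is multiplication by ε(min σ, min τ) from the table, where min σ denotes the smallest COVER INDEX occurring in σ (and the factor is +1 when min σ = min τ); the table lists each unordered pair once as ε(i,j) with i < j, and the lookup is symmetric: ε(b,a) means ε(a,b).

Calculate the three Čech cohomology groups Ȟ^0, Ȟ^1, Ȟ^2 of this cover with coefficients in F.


Ȟ^0 = Z; Ȟ^1 = Z; Ȟ^2 = 0

nerve of the cover:
  V12={p6,p10,p11} V13={p2,p13} V23={p1,p5,p14}
C dims 3,3; δ0: rk 2, SNF 1^2
Ȟ^0 = (3 − 2) − 0 = 1, so Ȟ^0 ≅ Z
Ȟ^1 = (3 − 0) − 2 = 1, so Ȟ^1 ≅ Z
Ȟ^2 = (0 − 0) − 0 = 0, so Ȟ^2 ≅ 0


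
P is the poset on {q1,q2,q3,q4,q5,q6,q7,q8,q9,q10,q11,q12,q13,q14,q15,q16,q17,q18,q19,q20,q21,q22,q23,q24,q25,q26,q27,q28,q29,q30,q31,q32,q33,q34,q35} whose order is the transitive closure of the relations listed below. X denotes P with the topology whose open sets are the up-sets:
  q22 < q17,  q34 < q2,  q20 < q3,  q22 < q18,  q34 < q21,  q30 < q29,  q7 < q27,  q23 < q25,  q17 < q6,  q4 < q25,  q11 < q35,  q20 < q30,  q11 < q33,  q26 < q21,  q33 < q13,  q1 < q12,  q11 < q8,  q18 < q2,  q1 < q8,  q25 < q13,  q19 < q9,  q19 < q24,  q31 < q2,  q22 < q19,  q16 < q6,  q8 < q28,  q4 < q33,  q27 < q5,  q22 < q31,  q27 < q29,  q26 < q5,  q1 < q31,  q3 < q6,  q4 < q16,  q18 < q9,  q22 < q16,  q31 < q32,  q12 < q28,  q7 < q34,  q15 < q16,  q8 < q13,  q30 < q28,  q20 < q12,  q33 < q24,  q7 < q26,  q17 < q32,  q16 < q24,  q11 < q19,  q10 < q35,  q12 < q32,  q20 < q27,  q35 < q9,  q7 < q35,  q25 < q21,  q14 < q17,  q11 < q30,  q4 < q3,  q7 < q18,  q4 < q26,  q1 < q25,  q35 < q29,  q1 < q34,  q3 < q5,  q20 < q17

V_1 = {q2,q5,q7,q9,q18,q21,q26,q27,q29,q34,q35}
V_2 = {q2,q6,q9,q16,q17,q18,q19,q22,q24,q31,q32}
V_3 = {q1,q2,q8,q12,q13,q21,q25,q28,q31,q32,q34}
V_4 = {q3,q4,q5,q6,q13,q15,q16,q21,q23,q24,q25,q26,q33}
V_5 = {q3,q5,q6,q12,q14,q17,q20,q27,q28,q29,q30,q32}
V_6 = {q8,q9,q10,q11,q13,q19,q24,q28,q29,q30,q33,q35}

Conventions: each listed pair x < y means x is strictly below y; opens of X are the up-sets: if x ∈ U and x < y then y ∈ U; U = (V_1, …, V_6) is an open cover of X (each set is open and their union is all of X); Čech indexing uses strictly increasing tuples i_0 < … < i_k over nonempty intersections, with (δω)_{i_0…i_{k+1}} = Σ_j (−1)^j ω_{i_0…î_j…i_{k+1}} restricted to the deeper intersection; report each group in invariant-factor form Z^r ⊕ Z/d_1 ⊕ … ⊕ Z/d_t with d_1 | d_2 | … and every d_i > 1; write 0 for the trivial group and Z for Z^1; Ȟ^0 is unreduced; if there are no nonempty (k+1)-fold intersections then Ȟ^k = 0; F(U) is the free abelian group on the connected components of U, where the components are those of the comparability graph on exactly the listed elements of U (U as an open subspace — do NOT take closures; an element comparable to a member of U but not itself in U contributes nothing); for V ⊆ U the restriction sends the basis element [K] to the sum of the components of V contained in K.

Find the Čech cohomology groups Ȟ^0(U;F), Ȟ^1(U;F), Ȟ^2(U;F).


Ȟ^0 = Z, Ȟ^1 = 0 and Ȟ^2 = Z/2

cover nerve:
  V12={q2,q9,q18} V13={q2,q21,q34} V14={q5,q21,q26} V15={q5,q27,q29} V16={q9,q29,q35} V23={q2,q31,q32} V24={q6,q16,q24} V25={q6,q17,q32} V26={q9,q19,q24} V34={q13,q21,q25} V35={q12,q28,q32} V36={q8,q13,q28} V45={q3,q5,q6} V46={q13,q24,q33} V56={q28,q29,q30}
  V123={q2} V126={q9} V134={q21} V145={q5} V156={q29} V235={q32} V245={q6} V246={q24} V346={q13} V356={q28}
components per intersection:
  V1: {q2,q5,q7,q9,q18,q21,q26,q27,q29,q34,q35}
  V2: {q2,q6,q9,q16,q17,q18,q19,q22,q24,q31,q32}
  V3: {q1,q2,q8,q12,q13,q21,q25,q28,q31,q32,q34}
  V4: {q3,q4,q5,q6,q13,q15,q16,q21,q23,q24,q25,q26,q33}
  V5: {q3,q5,q6,q12,q14,q17,q20,q27,q28,q29,q30,q32}
  V6: {q8,q9,q10,q11,q13,q19,q24,q28,q29,q30,q33,q35}
  V12: {q2,q9,q18}
  V13: {q2,q21,q34}
  V14: {q5,q21,q26}
  V15: {q5,q27,q29}
  V16: {q9,q29,q35}
  V23: {q2,q31,q32}
  V24: {q6,q16,q24}
  V25: {q6,q17,q32}
  V26: {q9,q19,q24}
  V34: {q13,q21,q25}
  V35: {q12,q28,q32}
  V36: {q8,q13,q28}
  V45: {q3,q5,q6}
  V46: {q13,q24,q33}
  V56: {q28,q29,q30}
  V123: {q2}
  V126: {q9}
  V134: {q21}
  V145: {q5}
  V156: {q29}
  V235: {q32}
  V245: {q6}
  V246: {q24}
  V346: {q13}
  V356: {q28}
C dims 6,15,10; δ0: rk 5, SNF 1^5; δ1: rk 10, SNF 1^9·2
Ȟ^0: (6−5)−0=1 ⇒ Z
Ȟ^1: (15−10)−5=0 ⇒ 0
Ȟ^2: (10−0)−10=0 plus torsion [2] ⇒ Z/2


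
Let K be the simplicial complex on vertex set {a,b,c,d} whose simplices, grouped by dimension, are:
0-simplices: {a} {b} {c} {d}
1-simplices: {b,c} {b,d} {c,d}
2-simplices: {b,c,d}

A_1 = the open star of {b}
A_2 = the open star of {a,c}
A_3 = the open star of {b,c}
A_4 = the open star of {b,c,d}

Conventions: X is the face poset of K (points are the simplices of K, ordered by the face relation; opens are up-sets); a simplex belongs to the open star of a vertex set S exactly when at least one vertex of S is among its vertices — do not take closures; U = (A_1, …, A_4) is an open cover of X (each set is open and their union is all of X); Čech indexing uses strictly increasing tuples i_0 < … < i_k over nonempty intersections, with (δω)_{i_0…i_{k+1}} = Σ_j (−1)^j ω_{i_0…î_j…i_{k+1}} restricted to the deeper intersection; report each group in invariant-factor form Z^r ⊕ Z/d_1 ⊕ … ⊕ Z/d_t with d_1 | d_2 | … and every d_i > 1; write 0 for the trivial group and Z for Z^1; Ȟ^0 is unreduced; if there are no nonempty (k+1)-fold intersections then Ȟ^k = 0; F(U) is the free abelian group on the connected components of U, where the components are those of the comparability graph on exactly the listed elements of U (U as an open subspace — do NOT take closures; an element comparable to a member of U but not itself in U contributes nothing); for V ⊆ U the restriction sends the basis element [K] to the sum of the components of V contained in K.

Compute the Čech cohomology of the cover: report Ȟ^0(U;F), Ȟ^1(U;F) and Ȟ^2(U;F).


Ȟ^0 = Z^2,  Ȟ^1 = 0,  Ȟ^2 = 0

nerve simplices:
  A1={{b},{b,c},{b,d},{b,c,d}} A2={{a},{c},{b,c},{c,d},{b,c,d}} A3={{b},{c},{b,c},{b,d},{c,d},{b,c,d}} A4={{b},{c},{d},{b,c},{b,d},{c,d},{b,c,d}}
  A12={{b,c},{b,c,d}} A13={{b},{b,c},{b,d},{b,c,d}} A14={{b},{b,c},{b,d},{b,c,d}} A23={{c},{b,c},{c,d},{b,c,d}} A24={{c},{b,c},{c,d},{b,c,d}} A34={{b},{c},{b,c},{b,d},{c,d},{b,c,d}}
  A123={{b,c},{b,c,d}} A124={{b,c},{b,c,d}} A134={{b},{b,c},{b,d},{b,c,d}} A234={{c},{b,c},{c,d},{b,c,d}}
  A1234={{b,c},{b,c,d}}
components per intersection:
  A1: {{b},{b,c},{b,d},{b,c,d}}
  A2: {{a}} {{c},{b,c},{c,d},{b,c,d}}
  A3: {{b},{c},{b,c},{b,d},{c,d},{b,c,d}}
  A4: {{b},{c},{d},{b,c},{b,d},{c,d},{b,c,d}}
  A12: {{b,c},{b,c,d}}
  A13: {{b},{b,c},{b,d},{b,c,d}}
  A14: {{b},{b,c},{b,d},{b,c,d}}
  A23: {{c},{b,c},{c,d},{b,c,d}}
  A24: {{c},{b,c},{c,d},{b,c,d}}
  A34: {{b},{c},{b,c},{b,d},{c,d},{b,c,d}}
  A123: {{b,c},{b,c,d}}
  A124: {{b,c},{b,c,d}}
  A134: {{b},{b,c},{b,d},{b,c,d}}
  A234: {{c},{b,c},{c,d},{b,c,d}}
  A1234: {{b,c},{b,c,d}}
C dims 5,6,4,1; δ0: rk 3, SNF 1^3; δ1: rk 3, SNF 1^3; δ2: rk 1, SNF 1^1
degree 0: 5−3−0 = 2 → Ȟ^0 ≅ Z^2
degree 1: 6−3−3 = 0 → Ȟ^1 ≅ 0
degree 2: 4−1−3 = 0 → Ȟ^2 ≅ 0


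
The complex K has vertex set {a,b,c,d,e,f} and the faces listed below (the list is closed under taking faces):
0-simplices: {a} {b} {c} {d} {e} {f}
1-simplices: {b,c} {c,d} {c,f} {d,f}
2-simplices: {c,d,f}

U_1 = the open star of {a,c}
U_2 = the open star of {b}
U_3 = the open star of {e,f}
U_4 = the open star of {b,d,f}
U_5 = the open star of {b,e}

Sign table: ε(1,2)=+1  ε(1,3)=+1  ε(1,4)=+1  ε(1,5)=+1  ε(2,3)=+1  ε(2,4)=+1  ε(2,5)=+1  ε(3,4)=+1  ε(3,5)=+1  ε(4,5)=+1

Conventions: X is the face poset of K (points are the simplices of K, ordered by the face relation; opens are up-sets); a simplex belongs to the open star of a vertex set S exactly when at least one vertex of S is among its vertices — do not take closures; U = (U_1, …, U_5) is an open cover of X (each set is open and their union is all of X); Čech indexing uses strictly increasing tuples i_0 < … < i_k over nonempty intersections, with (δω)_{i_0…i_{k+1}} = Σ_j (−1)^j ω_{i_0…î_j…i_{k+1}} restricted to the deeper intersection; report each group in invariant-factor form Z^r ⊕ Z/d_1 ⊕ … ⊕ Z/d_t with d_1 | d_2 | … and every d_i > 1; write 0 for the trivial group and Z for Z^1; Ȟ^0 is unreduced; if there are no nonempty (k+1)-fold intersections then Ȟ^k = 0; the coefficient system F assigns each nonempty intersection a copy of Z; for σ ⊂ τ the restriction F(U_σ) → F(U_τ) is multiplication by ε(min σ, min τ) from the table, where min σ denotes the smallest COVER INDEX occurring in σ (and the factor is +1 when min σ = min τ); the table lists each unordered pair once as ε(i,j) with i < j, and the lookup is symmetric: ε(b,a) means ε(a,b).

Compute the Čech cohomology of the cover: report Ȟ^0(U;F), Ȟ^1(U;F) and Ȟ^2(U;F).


Ȟ^0(U;F) ≅ Z, Ȟ^1(U;F) ≅ Z, Ȟ^2(U;F) ≅ 0

nerve of the cover:
  U1={{a},{c},{b,c},{c,d},{c,f},{c,d,f}} U2={{b},{b,c}} U3={{e},{f},{c,f},{d,f},{c,d,f}} U4={{b},{d},{f},{b,c},{c,d},{c,f},{d,f},{c,d,f}} U5={{b},{e},{b,c}}
  U12={{b,c}} U13={{c,f},{c,d,f}} U14={{b,c},{c,d},{c,f},{c,d,f}} U15={{b,c}} U24={{b},{b,c}} U25={{b},{b,c}} U34={{f},{c,f},{d,f},{c,d,f}} U35={{e}} U45={{b},{b,c}}
  U124={{b,c}} U125={{b,c}} U134={{c,f},{c,d,f}} U145={{b,c}} U245={{b},{b,c}}
  U1245={{b,c}}
C dims 5,9,5,1; δ0: rk 4, SNF 1^4; δ1: rk 4, SNF 1^4; δ2: rk 1, SNF 1^1
Ȟ^0 = (5 − 4) − 0 = 1, so Ȟ^0 ≅ Z
Ȟ^1 = (9 − 4) − 4 = 1, so Ȟ^1 ≅ Z
Ȟ^2 = (5 − 1) − 4 = 0, so Ȟ^2 ≅ 0


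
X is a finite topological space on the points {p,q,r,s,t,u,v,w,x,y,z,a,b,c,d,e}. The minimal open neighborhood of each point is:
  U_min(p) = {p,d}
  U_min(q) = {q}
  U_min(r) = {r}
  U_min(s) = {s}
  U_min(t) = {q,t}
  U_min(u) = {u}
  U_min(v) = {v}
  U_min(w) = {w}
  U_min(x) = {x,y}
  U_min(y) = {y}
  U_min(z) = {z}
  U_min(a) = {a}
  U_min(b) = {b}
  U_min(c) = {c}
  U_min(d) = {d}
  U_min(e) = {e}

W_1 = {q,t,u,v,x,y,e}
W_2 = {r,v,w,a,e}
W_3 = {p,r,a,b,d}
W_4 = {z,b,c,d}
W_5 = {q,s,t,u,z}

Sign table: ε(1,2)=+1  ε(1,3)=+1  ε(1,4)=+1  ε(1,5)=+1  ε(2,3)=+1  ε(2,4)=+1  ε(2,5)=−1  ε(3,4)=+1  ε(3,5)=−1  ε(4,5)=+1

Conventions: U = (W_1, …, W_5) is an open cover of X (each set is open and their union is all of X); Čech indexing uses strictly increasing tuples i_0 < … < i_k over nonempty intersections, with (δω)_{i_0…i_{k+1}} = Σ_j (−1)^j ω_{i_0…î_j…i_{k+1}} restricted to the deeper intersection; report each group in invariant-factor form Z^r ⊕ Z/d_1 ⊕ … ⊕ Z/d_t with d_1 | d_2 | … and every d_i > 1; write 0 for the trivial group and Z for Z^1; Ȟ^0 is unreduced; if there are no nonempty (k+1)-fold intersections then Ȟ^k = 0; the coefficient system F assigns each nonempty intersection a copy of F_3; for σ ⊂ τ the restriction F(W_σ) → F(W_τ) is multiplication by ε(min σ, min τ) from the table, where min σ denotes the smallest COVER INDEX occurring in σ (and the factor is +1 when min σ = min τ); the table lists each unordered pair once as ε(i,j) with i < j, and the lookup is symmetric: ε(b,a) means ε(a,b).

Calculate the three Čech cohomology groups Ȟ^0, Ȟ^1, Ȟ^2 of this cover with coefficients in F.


Ȟ^0(U;F) ≅ Z/3, Ȟ^1(U;F) ≅ Z/3, Ȟ^2(U;F) ≅ 0

intersection data:
  W12={v,e} W15={q,t,u} W23={r,a} W34={b,d} W45={z}
C dims 5,5; δ0: rk_F3 4
Ȟ^0 = (5 − 4) − 0 = 1, so Ȟ^0 ≅ Z/3
Ȟ^1 = (5 − 0) − 4 = 1, so Ȟ^1 ≅ Z/3
Ȟ^2 = (0 − 0) − 0 = 0, so Ȟ^2 ≅ 0


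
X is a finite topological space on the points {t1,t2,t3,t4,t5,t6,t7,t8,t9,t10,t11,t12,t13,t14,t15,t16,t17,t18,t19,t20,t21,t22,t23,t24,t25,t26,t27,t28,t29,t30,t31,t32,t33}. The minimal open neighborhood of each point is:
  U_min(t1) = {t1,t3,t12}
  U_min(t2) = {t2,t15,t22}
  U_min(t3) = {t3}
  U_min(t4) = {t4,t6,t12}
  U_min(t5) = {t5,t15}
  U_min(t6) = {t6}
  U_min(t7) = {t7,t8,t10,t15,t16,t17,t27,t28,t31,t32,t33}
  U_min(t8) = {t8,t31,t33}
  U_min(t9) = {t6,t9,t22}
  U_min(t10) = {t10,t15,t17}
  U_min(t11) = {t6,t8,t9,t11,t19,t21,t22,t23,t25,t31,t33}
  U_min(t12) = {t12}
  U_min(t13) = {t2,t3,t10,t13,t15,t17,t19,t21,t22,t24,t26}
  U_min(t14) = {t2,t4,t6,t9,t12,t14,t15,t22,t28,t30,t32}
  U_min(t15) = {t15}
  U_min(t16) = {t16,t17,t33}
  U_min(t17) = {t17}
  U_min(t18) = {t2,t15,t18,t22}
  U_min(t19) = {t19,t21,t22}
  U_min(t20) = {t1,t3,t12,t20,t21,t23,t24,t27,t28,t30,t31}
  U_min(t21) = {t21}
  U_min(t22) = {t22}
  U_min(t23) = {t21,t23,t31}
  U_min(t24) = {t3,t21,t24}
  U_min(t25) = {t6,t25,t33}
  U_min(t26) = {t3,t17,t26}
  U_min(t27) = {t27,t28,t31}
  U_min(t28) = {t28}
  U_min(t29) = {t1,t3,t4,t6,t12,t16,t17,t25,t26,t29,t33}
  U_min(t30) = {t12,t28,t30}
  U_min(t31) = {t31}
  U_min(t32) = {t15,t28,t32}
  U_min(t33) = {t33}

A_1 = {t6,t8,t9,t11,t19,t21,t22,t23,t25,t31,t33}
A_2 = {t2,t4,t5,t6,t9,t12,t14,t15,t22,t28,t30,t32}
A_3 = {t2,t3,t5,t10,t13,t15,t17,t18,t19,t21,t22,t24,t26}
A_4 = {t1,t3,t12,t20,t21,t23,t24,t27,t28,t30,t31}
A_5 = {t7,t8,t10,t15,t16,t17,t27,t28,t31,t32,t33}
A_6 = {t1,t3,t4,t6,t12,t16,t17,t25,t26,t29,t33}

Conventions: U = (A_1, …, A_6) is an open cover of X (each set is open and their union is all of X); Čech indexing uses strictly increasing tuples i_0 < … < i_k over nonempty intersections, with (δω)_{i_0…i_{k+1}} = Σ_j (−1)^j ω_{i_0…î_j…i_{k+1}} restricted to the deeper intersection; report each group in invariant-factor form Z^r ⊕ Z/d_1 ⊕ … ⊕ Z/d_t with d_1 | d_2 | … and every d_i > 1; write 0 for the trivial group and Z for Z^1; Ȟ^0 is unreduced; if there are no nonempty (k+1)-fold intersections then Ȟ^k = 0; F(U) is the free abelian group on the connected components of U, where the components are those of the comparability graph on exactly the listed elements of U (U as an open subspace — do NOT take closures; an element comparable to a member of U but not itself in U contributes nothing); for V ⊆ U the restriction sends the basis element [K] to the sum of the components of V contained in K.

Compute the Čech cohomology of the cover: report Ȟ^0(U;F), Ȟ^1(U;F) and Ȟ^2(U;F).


nonempty overlaps:
  A12={t6,t9,t22} A13={t19,t21,t22} A14={t21,t23,t31} A15={t8,t31,t33} A16={t6,t25,t33} A23={t2,t5,t15,t22} A24={t12,t28,t30} A25={t15,t28,t32} A26={t4,t6,t12} A34={t3,t21,t24} A35={t10,t15,t17} A36={t3,t17,t26} A45={t27,t28,t31} A46={t1,t3,t12} A56={t16,t17,t33}
  A123={t22} A126={t6} A134={t21} A145={t31} A156={t33} A235={t15} A245={t28} A246={t12} A346={t3} A356={t17}
components per intersection:
  A1: {t6,t8,t9,t11,t19,t21,t22,t23,t25,t31,t33}
  A2: {t2,t4,t5,t6,t9,t12,t14,t15,t22,t28,t30,t32}
  A3: {t2,t3,t5,t10,t13,t15,t17,t18,t19,t21,t22,t24,t26}
  A4: {t1,t3,t12,t20,t21,t23,t24,t27,t28,t30,t31}
  A5: {t7,t8,t10,t15,t16,t17,t27,t28,t31,t32,t33}
  A6: {t1,t3,t4,t6,t12,t16,t17,t25,t26,t29,t33}
  A12: {t6,t9,t22}
  A13: {t19,t21,t22}
  A14: {t21,t23,t31}
  A15: {t8,t31,t33}
  A16: {t6,t25,t33}
  A23: {t2,t5,t15,t22}
  A24: {t12,t28,t30}
  A25: {t15,t28,t32}
  A26: {t4,t6,t12}
  A34: {t3,t21,t24}
  A35: {t10,t15,t17}
  A36: {t3,t17,t26}
  A45: {t27,t28,t31}
  A46: {t1,t3,t12}
  A56: {t16,t17,t33}
  A123: {t22}
  A126: {t6}
  A134: {t21}
  A145: {t31}
  A156: {t33}
  A235: {t15}
  A245: {t28}
  A246: {t12}
  A346: {t3}
  A356: {t17}
C dims 6,15,10; δ0: rk 5, SNF 1^5; δ1: rk 10, SNF 1^9·2
degree 0: 6−5−0 = 1 → Ȟ^0 ≅ Z
degree 1: 15−10−5 = 0 → Ȟ^1 ≅ 0
degree 2: 10−0−10 = 0 plus torsion [2] → Ȟ^2 ≅ Z/2

Ȟ^0(U;F) ≅ Z, Ȟ^1(U;F) ≅ 0 and Ȟ^2(U;F) ≅ Z/2


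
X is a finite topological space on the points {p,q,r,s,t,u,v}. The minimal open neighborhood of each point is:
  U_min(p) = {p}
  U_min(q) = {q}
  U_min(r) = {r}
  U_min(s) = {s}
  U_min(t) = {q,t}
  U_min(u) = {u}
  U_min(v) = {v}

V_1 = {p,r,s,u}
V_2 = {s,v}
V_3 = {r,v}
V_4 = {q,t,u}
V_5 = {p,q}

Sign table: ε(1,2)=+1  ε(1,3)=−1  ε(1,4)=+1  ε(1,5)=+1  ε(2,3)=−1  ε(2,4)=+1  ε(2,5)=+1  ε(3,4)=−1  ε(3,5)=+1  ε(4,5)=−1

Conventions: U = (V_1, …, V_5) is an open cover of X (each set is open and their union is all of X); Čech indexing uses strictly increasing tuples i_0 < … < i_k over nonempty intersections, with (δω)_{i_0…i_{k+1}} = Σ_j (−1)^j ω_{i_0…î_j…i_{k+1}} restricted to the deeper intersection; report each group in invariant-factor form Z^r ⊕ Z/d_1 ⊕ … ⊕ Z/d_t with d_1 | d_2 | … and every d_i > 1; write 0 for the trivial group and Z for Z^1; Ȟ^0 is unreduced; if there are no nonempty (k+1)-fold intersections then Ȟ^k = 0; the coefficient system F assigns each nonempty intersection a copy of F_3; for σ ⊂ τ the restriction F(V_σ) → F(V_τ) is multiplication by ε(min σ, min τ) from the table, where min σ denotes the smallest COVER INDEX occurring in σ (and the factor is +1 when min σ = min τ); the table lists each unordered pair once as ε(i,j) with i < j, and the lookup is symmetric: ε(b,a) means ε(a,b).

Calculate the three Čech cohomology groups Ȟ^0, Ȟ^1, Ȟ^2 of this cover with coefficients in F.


Ȟ^0 = 0, Ȟ^1 = Z/3 and Ȟ^2 = 0

nonempty overlaps:
  V12={s} V13={r} V14={u} V15={p} V23={v} V45={q}
C dims 5,6; δ0: rk_F3 5
degree 0: 5−5−0 = 0 → Ȟ^0 ≅ 0
degree 1: 6−0−5 = 1 → Ȟ^1 ≅ Z/3
degree 2: 0−0−0 = 0 → Ȟ^2 ≅ 0


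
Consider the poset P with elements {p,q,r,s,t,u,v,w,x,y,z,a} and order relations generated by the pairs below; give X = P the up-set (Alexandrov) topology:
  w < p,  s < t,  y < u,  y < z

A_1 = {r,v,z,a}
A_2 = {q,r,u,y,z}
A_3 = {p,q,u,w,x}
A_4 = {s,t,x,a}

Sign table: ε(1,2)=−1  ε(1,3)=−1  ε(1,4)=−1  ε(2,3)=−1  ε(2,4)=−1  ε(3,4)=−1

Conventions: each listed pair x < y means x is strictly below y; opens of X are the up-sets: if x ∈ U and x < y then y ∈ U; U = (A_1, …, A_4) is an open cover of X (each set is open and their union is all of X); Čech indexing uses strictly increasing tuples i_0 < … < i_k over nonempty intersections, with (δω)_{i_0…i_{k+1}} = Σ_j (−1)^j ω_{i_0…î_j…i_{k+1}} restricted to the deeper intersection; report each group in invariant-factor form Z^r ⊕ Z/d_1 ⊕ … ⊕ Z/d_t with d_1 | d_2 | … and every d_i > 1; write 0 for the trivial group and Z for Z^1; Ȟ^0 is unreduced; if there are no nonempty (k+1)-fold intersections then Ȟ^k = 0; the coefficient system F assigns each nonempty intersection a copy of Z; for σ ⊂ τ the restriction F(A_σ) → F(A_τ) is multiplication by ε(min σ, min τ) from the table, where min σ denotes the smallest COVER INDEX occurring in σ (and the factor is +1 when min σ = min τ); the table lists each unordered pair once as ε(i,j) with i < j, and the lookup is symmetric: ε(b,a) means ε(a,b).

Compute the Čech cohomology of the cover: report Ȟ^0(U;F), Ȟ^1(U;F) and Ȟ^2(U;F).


intersection data:
  A12={r,z} A14={a} A23={q,u} A34={x}
C dims 4,4; δ0: rk 3, SNF 1^3
Ȟ^0 = (4 − 3) − 0 = 1, so Ȟ^0 ≅ Z
Ȟ^1 = (4 − 0) − 3 = 1, so Ȟ^1 ≅ Z
Ȟ^2 = (0 − 0) − 0 = 0, so Ȟ^2 ≅ 0

Ȟ^0(U;F) ≅ Z, Ȟ^1(U;F) ≅ Z, Ȟ^2(U;F) ≅ 0


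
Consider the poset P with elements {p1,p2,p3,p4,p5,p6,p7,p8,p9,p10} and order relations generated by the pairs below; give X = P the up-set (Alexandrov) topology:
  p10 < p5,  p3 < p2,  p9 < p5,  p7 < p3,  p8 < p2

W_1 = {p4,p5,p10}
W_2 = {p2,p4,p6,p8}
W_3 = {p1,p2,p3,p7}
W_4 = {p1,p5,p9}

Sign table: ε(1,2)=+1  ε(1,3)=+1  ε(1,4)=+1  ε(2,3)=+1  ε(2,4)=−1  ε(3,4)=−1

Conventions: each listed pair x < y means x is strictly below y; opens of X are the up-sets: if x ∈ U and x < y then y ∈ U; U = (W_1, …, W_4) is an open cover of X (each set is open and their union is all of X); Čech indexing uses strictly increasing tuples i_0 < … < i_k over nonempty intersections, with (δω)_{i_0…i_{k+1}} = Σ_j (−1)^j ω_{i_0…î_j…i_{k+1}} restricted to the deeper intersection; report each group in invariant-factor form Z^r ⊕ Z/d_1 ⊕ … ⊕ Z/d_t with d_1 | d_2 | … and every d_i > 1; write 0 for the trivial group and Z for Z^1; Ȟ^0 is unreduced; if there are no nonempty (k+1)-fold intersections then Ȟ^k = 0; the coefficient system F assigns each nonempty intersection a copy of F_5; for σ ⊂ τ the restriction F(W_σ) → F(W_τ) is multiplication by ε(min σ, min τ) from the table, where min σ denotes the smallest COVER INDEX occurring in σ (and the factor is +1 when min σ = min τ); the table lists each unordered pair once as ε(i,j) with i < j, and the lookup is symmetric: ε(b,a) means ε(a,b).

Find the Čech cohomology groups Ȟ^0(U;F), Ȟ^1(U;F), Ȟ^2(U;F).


Ȟ^0(U;F) ≅ 0, Ȟ^1(U;F) ≅ 0 and Ȟ^2(U;F) ≅ 0

nerve simplices:
  W12={p4} W14={p5} W23={p2} W34={p1}
C dims 4,4; δ0: rk_F5 4
degree 0: 4−4−0 = 0 → Ȟ^0 ≅ 0
degree 1: 4−0−4 = 0 → Ȟ^1 ≅ 0
degree 2: 0−0−0 = 0 → Ȟ^2 ≅ 0


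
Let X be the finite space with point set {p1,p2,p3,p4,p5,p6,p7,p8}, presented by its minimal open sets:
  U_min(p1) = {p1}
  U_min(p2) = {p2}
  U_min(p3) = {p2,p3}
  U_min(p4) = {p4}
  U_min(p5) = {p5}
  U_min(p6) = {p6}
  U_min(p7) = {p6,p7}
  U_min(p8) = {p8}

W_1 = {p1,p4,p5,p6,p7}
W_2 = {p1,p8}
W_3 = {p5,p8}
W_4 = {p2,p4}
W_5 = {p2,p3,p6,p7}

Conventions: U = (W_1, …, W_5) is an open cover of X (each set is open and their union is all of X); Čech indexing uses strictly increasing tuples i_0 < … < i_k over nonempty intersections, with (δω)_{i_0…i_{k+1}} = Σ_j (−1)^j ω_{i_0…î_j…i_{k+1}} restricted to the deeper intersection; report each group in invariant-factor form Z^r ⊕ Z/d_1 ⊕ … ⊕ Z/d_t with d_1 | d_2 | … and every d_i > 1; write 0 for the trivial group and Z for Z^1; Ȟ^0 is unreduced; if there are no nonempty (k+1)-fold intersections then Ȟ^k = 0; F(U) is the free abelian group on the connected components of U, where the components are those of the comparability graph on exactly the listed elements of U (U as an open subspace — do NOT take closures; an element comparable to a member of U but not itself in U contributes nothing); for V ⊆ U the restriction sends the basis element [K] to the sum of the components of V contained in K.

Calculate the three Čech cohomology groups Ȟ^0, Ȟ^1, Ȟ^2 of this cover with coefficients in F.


intersection data:
  W12={p1} W13={p5} W14={p4} W15={p6,p7} W23={p8} W45={p2}
components per intersection:
  W1: {p1} {p4} {p5} {p6,p7}
  W2: {p1} {p8}
  W3: {p5} {p8}
  W4: {p2} {p4}
  W5: {p2,p3} {p6,p7}
  W12: {p1}
  W13: {p5}
  W14: {p4}
  W15: {p6,p7}
  W23: {p8}
  W45: {p2}
C dims 12,6; δ0: rk 6, SNF 1^6
Ȟ^0 = (12 − 6) − 0 = 6, so Ȟ^0 ≅ Z^6
Ȟ^1 = (6 − 0) − 6 = 0, so Ȟ^1 ≅ 0
Ȟ^2 = (0 − 0) − 0 = 0, so Ȟ^2 ≅ 0

Ȟ^0 = Z^6,  Ȟ^1 = 0,  Ȟ^2 = 0


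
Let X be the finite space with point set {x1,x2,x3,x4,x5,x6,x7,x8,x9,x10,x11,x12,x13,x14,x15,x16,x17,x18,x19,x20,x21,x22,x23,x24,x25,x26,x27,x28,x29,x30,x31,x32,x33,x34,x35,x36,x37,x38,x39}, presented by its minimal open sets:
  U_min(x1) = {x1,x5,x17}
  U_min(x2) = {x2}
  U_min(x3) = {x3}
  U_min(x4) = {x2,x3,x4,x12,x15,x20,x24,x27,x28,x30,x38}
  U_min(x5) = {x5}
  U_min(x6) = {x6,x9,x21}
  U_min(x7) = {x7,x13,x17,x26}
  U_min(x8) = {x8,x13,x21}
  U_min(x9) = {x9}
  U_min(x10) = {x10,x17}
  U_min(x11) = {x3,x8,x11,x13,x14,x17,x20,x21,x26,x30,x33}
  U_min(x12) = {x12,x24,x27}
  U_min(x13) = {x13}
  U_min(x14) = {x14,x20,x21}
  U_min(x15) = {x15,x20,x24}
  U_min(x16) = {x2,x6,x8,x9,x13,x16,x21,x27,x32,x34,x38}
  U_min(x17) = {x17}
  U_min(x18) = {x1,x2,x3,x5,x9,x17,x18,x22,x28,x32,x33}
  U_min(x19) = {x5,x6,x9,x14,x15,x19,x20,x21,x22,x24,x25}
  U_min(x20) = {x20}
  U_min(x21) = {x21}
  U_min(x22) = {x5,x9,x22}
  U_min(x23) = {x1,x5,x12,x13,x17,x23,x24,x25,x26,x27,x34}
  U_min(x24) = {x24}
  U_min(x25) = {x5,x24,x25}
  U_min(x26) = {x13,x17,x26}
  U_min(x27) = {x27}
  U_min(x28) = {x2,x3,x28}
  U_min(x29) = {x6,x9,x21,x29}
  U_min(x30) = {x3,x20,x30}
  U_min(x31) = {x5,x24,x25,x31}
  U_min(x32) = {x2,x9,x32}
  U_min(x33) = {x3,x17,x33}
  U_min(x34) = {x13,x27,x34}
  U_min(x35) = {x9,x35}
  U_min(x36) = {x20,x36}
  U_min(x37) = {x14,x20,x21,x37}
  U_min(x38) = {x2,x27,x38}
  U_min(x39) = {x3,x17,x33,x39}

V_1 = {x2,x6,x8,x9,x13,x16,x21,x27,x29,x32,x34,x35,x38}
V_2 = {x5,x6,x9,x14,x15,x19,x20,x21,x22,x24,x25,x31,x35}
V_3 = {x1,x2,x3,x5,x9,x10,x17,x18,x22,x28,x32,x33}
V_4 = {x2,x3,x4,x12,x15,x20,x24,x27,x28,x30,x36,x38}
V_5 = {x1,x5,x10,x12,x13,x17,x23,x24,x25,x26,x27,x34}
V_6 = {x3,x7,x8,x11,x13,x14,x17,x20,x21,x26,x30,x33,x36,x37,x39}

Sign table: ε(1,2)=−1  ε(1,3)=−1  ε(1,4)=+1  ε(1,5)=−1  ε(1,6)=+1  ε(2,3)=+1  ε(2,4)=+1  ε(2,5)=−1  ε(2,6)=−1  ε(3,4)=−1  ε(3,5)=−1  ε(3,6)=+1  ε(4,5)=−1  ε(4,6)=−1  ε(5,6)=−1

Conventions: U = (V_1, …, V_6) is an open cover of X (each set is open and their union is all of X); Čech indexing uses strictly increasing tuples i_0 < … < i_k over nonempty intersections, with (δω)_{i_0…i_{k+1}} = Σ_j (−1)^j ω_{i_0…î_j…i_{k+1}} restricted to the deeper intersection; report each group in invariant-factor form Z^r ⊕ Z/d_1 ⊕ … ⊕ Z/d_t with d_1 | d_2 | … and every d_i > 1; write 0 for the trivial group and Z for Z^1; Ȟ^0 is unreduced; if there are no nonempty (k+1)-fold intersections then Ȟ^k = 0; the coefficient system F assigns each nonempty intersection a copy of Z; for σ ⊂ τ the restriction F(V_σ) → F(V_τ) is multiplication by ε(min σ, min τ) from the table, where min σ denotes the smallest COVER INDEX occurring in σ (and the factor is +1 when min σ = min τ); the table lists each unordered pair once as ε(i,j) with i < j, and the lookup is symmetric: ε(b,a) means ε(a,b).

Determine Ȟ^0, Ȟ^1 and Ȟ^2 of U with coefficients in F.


cover nerve:
  V12={x6,x9,x21,x35} V13={x2,x9,x32} V14={x2,x27,x38} V15={x13,x27,x34} V16={x8,x13,x21} V23={x5,x9,x22} V24={x15,x20,x24} V25={x5,x24,x25} V26={x14,x20,x21} V34={x2,x3,x28} V35={x1,x5,x10,x17} V36={x3,x17,x33} V45={x12,x24,x27} V46={x3,x20,x30,x36} V56={x13,x17,x26}
  V123={x9} V126={x21} V134={x2} V145={x27} V156={x13} V235={x5} V245={x24} V246={x20} V346={x3} V356={x17}
C dims 6,15,10; δ0: rk 6, SNF 1^5·2; δ1: rk 9, SNF 1^9
Ȟ^0: (6−6)−0=0 ⇒ 0
Ȟ^1: (15−9)−6=0 plus torsion [2] ⇒ Z/2
Ȟ^2: (10−0)−9=1 ⇒ Z

Ȟ^0 ≅ 0, Ȟ^1 ≅ Z/2 and Ȟ^2 ≅ Z


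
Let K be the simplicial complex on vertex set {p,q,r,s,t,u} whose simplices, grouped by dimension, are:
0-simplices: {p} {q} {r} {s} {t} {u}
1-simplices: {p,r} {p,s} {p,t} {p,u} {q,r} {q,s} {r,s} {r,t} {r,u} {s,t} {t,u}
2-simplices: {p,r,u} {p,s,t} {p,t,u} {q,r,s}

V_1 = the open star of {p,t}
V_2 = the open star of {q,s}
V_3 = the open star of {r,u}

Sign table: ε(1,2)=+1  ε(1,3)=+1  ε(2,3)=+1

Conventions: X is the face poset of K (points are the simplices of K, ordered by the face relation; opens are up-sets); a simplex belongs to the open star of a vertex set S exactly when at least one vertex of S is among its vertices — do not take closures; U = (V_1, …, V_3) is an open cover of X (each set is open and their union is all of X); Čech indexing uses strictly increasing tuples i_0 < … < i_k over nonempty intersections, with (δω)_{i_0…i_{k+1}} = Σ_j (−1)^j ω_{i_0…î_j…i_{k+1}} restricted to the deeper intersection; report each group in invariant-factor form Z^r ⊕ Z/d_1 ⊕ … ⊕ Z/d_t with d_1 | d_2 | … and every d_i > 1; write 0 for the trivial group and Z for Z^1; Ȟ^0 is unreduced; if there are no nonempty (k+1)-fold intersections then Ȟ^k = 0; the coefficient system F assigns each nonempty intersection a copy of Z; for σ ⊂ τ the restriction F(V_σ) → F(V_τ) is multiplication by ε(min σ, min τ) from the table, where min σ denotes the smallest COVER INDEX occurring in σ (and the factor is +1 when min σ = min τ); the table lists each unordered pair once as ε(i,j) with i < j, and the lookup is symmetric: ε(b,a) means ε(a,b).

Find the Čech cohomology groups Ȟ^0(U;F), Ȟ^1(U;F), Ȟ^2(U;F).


Ȟ^0 = Z,  Ȟ^1 = Z,  Ȟ^2 = 0

cover nerve:
  V1={{p},{t},{p,r},{p,s},{p,t},{p,u},{r,t},{s,t},{t,u},{p,r,u},{p,s,t},{p,t,u}} V2={{q},{s},{p,s},{q,r},{q,s},{r,s},{s,t},{p,s,t},{q,r,s}} V3={{r},{u},{p,r},{p,u},{q,r},{r,s},{r,t},{r,u},{t,u},{p,r,u},{p,t,u},{q,r,s}}
  V12={{p,s},{s,t},{p,s,t}} V13={{p,r},{p,u},{r,t},{t,u},{p,r,u},{p,t,u}} V23={{q,r},{r,s},{q,r,s}}
C dims 3,3; δ0: rk 2, SNF 1^2
Ȟ^0: (3−2)−0=1 ⇒ Z
Ȟ^1: (3−0)−2=1 ⇒ Z
Ȟ^2: (0−0)−0=0 ⇒ 0
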